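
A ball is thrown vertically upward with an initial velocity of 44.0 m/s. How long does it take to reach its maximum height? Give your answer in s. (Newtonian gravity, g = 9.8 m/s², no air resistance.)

t_up = v₀ / g = 44.0 / 9.8 = 4.49 s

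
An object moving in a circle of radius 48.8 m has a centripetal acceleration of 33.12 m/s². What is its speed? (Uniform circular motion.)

v = √(a_c × r) = √(33.12 × 48.8) = 40.2 m/s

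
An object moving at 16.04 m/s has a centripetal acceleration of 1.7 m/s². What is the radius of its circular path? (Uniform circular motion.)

r = v²/a_c = 16.04²/1.7 = 151.34 m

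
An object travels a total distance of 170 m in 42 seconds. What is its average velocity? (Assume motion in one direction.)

v_avg = Δd / Δt = 170 / 42 = 4.05 m/s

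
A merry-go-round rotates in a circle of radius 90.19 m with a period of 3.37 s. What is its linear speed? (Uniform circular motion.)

v = 2πr/T = 2π×90.19/3.37 = 168.15 m/s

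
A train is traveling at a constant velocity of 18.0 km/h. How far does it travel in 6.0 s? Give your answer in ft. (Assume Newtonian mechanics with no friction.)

v = 18.0 km/h × 0.2777777777777778 = 5.0 m/s
d = v × t = 5.0 × 6.0 = 30.0 m
d = 30.0 m / 0.3048 = 98.43 ft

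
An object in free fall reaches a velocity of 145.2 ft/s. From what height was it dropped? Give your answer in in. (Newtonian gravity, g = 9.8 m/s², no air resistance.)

v = 145.2 ft/s × 0.3048 = 44.257 m/s
h = v² / (2g) = 44.257² / (2 × 9.8) = 99.9328 m
h = 99.9328 m / 0.0254 = 3934 in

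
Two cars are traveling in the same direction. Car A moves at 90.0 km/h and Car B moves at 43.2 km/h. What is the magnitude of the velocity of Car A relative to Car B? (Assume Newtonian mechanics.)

v_rel = |v_A - v_B| = |90.0 - 43.2| = 46.8 km/h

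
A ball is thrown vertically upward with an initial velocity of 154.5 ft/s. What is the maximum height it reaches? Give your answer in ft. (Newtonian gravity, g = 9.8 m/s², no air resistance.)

v₀ = 154.5 ft/s × 0.3048 = 47.0916 m/s
h_max = v₀² / (2g) = 47.0916² / (2 × 9.8) = 2217.62 / 19.6 = 113.144 m
h_max = 113.144 m / 0.3048 = 371.2 ft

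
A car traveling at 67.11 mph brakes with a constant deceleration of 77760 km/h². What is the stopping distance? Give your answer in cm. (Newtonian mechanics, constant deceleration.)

v₀ = 67.11 mph × 0.44704 = 30.0009 m/s
a = 77760 km/h² × 7.716049382716049e-05 = 6.0 m/s²
d = v₀² / (2a) = 30.0009² / (2 × 6.0) = 900.054 / 12.0 = 75.0045 m
d = 75.0045 m / 0.01 = 7500 cm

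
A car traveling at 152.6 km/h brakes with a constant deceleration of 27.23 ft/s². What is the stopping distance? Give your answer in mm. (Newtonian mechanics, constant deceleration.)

v₀ = 152.6 km/h × 0.2777777777777778 = 42.3889 m/s
a = 27.23 ft/s² × 0.3048 = 8.2997 m/s²
d = v₀² / (2a) = 42.3889² / (2 × 8.2997) = 1796.82 / 16.5994 = 108.246 m
d = 108.246 m / 0.001 = 108200 mm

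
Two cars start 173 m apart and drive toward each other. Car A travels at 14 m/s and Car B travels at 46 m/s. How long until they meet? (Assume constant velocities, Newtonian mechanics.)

Combined speed: v_combined = 14 + 46 = 60 m/s
Time to meet: t = d/v_combined = 173/60 = 2.88 s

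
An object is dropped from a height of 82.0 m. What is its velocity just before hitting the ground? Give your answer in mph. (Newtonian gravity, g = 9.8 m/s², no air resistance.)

v = √(2gh) = √(2 × 9.8 × 82.0) = 40.0899 m/s
v = 40.0899 m/s / 0.44704 = 89.68 mph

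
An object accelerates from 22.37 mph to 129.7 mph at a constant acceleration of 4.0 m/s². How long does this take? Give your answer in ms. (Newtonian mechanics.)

v₀ = 22.37 mph × 0.44704 = 10.0003 m/s
v = 129.7 mph × 0.44704 = 57.9811 m/s
t = (v - v₀) / a = (57.9811 - 10.0003) / 4.0 = 11.9952 s
t = 11.9952 s / 0.001 = 12000 ms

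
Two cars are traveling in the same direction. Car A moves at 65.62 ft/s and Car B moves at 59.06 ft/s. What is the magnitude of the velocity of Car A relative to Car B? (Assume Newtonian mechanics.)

v_rel = |v_A - v_B| = |65.62 - 59.06| = 6.56 ft/s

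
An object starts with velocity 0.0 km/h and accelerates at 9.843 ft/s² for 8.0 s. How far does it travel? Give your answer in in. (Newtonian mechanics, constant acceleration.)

v₀ = 0.0 km/h × 0.2777777777777778 = 0.0 m/s
a = 9.843 ft/s² × 0.3048 = 3.00015 m/s²
d = v₀ × t + ½ × a × t² = 0.0 × 8.0 + 0.5 × 3.00015 × 8.0² = 96.0048 m
d = 96.0048 m / 0.0254 = 3780 in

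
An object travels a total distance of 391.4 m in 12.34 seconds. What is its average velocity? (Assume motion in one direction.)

v_avg = Δd / Δt = 391.4 / 12.34 = 31.72 m/s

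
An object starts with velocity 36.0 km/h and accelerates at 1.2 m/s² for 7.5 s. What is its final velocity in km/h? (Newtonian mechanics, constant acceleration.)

v₀ = 36.0 km/h × 0.2777777777777778 = 10.0 m/s
v = v₀ + a × t = 10.0 + 1.2 × 7.5 = 19.0 m/s
v = 19.0 m/s / 0.2777777777777778 = 68.4 km/h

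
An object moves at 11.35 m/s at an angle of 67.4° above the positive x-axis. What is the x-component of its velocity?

vₓ = v cos(θ) = 11.35 × cos(67.4°) = 4.36 m/s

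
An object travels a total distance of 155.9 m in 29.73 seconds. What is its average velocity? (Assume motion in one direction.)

v_avg = Δd / Δt = 155.9 / 29.73 = 5.24 m/s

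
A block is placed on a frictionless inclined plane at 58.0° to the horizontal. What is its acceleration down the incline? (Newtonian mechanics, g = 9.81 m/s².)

a = g sin(θ) = 9.81 × sin(58.0°) = 9.81 × 0.848 = 8.32 m/s²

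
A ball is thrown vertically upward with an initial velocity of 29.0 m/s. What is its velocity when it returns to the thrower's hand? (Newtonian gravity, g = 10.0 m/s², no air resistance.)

By conservation of energy (no air resistance), the ball returns to the throw height with the same speed as launch, but directed downward.
|v_ground| = v₀ = 29.0 m/s
v_ground = 29.0 m/s (downward)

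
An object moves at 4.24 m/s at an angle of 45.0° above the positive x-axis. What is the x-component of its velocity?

vₓ = v cos(θ) = 4.24 × cos(45.0°) = 3.0 m/s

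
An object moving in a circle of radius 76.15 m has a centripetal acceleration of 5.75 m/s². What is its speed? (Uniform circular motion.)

v = √(a_c × r) = √(5.75 × 76.15) = 20.93 m/s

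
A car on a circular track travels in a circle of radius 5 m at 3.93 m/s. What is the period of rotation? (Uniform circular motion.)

T = 2πr/v = 2π×5/3.93 = 7.99 s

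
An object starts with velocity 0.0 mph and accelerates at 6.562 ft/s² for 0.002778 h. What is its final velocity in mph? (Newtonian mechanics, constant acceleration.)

v₀ = 0.0 mph × 0.44704 = 0.0 m/s
a = 6.562 ft/s² × 0.3048 = 2.0001 m/s²
t = 0.002778 h × 3600.0 = 10.0008 s
v = v₀ + a × t = 0.0 + 2.0001 × 10.0008 = 20.0026 m/s
v = 20.0026 m/s / 0.44704 = 44.74 mph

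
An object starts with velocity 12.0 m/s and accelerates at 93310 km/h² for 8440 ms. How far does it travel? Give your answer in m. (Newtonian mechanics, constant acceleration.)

a = 93310 km/h² × 7.716049382716049e-05 = 7.19985 m/s²
t = 8440 ms × 0.001 = 8.44 s
d = v₀ × t + ½ × a × t² = 12.0 × 8.44 + 0.5 × 7.19985 × 8.44² = 357.7 m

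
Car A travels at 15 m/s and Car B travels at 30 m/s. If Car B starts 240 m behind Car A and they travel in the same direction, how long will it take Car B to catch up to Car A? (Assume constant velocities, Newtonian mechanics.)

Relative speed: v_rel = 30 - 15 = 15 m/s
Time to catch: t = d₀/v_rel = 240/15 = 16.0 s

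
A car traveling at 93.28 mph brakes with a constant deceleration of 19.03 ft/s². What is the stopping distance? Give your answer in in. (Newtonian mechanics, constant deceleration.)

v₀ = 93.28 mph × 0.44704 = 41.6999 m/s
a = 19.03 ft/s² × 0.3048 = 5.80034 m/s²
d = v₀² / (2a) = 41.6999² / (2 × 5.80034) = 1738.88 / 11.6007 = 149.894 m
d = 149.894 m / 0.0254 = 5901 in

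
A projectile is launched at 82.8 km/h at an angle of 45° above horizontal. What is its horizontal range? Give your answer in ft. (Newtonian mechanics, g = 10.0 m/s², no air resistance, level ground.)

v₀ = 82.8 km/h × 0.2777777777777778 = 23.0 m/s
R = v₀² × sin(2θ) / g = 23.0² × sin(2 × 45°) / 10.0 = 529.0 × 1.0 / 10.0 = 52.9 m
R = 52.9 m / 0.3048 = 173.6 ft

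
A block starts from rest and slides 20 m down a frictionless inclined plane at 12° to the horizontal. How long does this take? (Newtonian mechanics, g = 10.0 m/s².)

a = g sin(θ) = 10.0 × sin(12°) = 2.0791 m/s²
t = √(2d/a) = √(2 × 20 / 2.0791) = 4.39 s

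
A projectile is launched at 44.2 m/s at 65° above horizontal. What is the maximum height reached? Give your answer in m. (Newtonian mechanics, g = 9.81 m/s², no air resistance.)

H = v₀² × sin²(θ) / (2g) = 44.2² × sin(65°)² / (2 × 9.81) = 1953.64 × 0.821394 / 19.62 = 81.79 m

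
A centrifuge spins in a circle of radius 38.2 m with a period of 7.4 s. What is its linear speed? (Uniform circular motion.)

v = 2πr/T = 2π×38.2/7.4 = 32.43 m/s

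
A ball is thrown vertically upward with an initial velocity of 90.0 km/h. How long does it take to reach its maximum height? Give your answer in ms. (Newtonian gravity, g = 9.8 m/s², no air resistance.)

v₀ = 90.0 km/h × 0.2777777777777778 = 25.0 m/s
t_up = v₀ / g = 25.0 / 9.8 = 2.55102 s
t_up = 2.55102 s / 0.001 = 2551 ms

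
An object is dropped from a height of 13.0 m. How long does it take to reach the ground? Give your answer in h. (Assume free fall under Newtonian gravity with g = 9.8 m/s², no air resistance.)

t = √(2h/g) = √(2 × 13.0 / 9.8) = 1.628822 s
t = 1.628822 s / 3600.0 = 0.0004525 h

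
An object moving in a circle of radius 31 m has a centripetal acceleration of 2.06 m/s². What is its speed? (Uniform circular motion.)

v = √(a_c × r) = √(2.06 × 31) = 7.99 m/s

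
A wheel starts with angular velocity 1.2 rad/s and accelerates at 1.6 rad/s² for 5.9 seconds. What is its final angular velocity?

ω = ω₀ + αt = 1.2 + 1.6 × 5.9 = 10.64 rad/s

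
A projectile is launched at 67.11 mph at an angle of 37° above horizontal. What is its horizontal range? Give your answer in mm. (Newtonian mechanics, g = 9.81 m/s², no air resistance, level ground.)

v₀ = 67.11 mph × 0.44704 = 30.0009 m/s
R = v₀² × sin(2θ) / g = 30.0009² × sin(2 × 37°) / 9.81 = 900.054 × 0.961262 / 9.81 = 88.1945 m
R = 88.1945 m / 0.001 = 88190 mm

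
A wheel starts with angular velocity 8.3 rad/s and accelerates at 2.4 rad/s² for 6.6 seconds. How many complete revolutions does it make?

θ = ω₀t + ½αt² = 8.3×6.6 + ½×2.4×6.6² = 107.052 rad
Total revolutions = θ/(2π) = 107.052/(2π) = 17.04
Complete revolutions = ⌊17.04⌋ = 17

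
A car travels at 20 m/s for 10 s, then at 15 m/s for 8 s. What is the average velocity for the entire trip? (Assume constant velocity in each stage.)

d₁ = v₁t₁ = 20 × 10 = 200 m
d₂ = v₂t₂ = 15 × 8 = 120 m
d_total = 320 m, t_total = 18 s
v_avg = d_total/t_total = 320/18 = 17.78 m/s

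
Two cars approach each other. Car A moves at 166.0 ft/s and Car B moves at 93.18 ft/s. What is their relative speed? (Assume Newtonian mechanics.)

v_rel = v_A + v_B = 166.0 + 93.18 = 259.18 ft/s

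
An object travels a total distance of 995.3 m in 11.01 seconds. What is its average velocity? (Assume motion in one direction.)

v_avg = Δd / Δt = 995.3 / 11.01 = 90.4 m/s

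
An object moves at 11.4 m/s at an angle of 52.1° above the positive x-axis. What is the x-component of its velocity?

vₓ = v cos(θ) = 11.4 × cos(52.1°) = 7.0 m/s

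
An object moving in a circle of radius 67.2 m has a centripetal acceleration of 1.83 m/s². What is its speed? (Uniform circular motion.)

v = √(a_c × r) = √(1.83 × 67.2) = 11.09 m/s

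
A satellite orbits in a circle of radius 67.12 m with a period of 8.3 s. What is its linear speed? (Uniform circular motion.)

v = 2πr/T = 2π×67.12/8.3 = 50.81 m/s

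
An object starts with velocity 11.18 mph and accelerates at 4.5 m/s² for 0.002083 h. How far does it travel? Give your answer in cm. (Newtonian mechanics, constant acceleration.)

v₀ = 11.18 mph × 0.44704 = 4.99791 m/s
t = 0.002083 h × 3600.0 = 7.4988 s
d = v₀ × t + ½ × a × t² = 4.99791 × 7.4988 + 0.5 × 4.5 × 7.4988² = 164.0 m
d = 164.0 m / 0.01 = 16400 cm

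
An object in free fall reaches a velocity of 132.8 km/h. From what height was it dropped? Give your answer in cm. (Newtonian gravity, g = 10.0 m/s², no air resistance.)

v = 132.8 km/h × 0.2777777777777778 = 36.8889 m/s
h = v² / (2g) = 36.8889² / (2 × 10.0) = 68.0395 m
h = 68.0395 m / 0.01 = 6804 cm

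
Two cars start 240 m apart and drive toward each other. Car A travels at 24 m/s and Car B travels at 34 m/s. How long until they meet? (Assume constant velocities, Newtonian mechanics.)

Combined speed: v_combined = 24 + 34 = 58 m/s
Time to meet: t = d/v_combined = 240/58 = 4.14 s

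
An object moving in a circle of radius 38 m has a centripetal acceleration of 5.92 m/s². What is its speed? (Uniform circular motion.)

v = √(a_c × r) = √(5.92 × 38) = 15.0 m/s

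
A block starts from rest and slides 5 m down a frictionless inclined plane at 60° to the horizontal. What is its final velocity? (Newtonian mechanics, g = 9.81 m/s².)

a = g sin(θ) = 9.81 × sin(60°) = 8.4957 m/s²
v = √(2ad) = √(2 × 8.4957 × 5) = 9.22 m/s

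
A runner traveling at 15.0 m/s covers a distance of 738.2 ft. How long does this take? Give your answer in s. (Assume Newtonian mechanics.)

d = 738.2 ft × 0.3048 = 225.003 m
t = d / v = 225.003 / 15.0 = 15.0 s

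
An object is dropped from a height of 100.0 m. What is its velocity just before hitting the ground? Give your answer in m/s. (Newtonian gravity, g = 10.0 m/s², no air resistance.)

v = √(2gh) = √(2 × 10.0 × 100.0) = 44.72 m/s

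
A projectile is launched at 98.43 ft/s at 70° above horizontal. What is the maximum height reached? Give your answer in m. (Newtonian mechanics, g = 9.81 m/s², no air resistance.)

v₀ = 98.43 ft/s × 0.3048 = 30.0015 m/s
H = v₀² × sin²(θ) / (2g) = 30.0015² × sin(70°)² / (2 × 9.81) = 900.09 × 0.883022 / 19.62 = 40.51 m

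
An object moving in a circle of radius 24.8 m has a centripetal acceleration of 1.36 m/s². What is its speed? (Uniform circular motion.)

v = √(a_c × r) = √(1.36 × 24.8) = 5.81 m/s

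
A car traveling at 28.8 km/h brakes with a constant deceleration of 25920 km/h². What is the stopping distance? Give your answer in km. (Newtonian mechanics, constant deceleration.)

v₀ = 28.8 km/h × 0.2777777777777778 = 8.0 m/s
a = 25920 km/h² × 7.716049382716049e-05 = 2.0 m/s²
d = v₀² / (2a) = 8.0² / (2 × 2.0) = 64.0 / 4.0 = 16.0 m
d = 16.0 m / 1000.0 = 0.016 km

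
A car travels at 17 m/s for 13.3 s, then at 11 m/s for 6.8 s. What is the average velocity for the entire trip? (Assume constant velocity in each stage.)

d₁ = v₁t₁ = 17 × 13.3 = 226.1 m
d₂ = v₂t₂ = 11 × 6.8 = 74.8 m
d_total = 300.9 m, t_total = 20.1 s
v_avg = d_total/t_total = 300.9/20.1 = 14.97 m/s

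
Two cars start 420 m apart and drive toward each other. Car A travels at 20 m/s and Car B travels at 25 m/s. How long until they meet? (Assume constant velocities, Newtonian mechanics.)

Combined speed: v_combined = 20 + 25 = 45 m/s
Time to meet: t = d/v_combined = 420/45 = 9.33 s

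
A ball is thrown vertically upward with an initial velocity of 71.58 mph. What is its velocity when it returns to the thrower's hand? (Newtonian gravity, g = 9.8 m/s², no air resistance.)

By conservation of energy (no air resistance), the ball returns to the throw height with the same speed as launch, but directed downward.
|v_ground| = v₀ = 71.58 mph
v_ground = 71.58 mph (downward)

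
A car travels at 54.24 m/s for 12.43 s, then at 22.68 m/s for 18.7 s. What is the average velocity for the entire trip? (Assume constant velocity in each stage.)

d₁ = v₁t₁ = 54.24 × 12.43 = 674.2032 m
d₂ = v₂t₂ = 22.68 × 18.7 = 424.116 m
d_total = 1098.3192 m, t_total = 31.13 s
v_avg = d_total/t_total = 1098.3192/31.13 = 35.28 m/s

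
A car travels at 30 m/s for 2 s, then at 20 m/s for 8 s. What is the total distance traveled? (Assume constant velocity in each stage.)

d₁ = v₁t₁ = 30 × 2 = 60 m
d₂ = v₂t₂ = 20 × 8 = 160 m
d_total = 60 + 160 = 220 m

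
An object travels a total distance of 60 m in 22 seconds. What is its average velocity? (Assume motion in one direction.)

v_avg = Δd / Δt = 60 / 22 = 2.73 m/s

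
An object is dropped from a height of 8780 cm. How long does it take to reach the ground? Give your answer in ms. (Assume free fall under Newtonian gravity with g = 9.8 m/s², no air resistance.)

h = 8780 cm × 0.01 = 87.8 m
t = √(2h/g) = √(2 × 87.8 / 9.8) = 4.23301 s
t = 4.23301 s / 0.001 = 4233 ms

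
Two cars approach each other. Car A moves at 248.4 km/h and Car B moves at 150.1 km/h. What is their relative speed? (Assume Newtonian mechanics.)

v_rel = v_A + v_B = 248.4 + 150.1 = 398.5 km/h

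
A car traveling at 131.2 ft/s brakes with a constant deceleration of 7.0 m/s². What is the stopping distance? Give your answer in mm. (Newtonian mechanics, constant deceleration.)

v₀ = 131.2 ft/s × 0.3048 = 39.9898 m/s
d = v₀² / (2a) = 39.9898² / (2 × 7.0) = 1599.18 / 14.0 = 114.227 m
d = 114.227 m / 0.001 = 114200 mm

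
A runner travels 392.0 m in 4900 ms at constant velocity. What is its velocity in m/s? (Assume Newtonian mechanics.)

t = 4900 ms × 0.001 = 4.9 s
v = d / t = 392.0 / 4.9 = 80.0 m/s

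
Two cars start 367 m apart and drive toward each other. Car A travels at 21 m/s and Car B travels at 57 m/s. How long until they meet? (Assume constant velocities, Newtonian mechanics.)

Combined speed: v_combined = 21 + 57 = 78 m/s
Time to meet: t = d/v_combined = 367/78 = 4.71 s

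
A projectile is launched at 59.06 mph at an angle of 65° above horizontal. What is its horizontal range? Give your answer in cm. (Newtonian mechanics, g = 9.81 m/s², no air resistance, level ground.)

v₀ = 59.06 mph × 0.44704 = 26.4022 m/s
R = v₀² × sin(2θ) / g = 26.4022² × sin(2 × 65°) / 9.81 = 697.076 × 0.766044 / 9.81 = 54.4333 m
R = 54.4333 m / 0.01 = 5443 cm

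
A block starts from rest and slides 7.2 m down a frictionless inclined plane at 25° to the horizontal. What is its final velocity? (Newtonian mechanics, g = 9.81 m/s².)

a = g sin(θ) = 9.81 × sin(25°) = 4.1459 m/s²
v = √(2ad) = √(2 × 4.1459 × 7.2) = 7.73 m/s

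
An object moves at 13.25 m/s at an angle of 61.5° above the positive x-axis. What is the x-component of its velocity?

vₓ = v cos(θ) = 13.25 × cos(61.5°) = 6.32 m/s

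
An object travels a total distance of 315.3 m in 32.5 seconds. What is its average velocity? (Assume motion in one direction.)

v_avg = Δd / Δt = 315.3 / 32.5 = 9.7 m/s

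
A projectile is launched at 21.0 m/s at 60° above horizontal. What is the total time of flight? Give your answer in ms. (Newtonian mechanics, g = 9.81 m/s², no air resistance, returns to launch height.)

T = 2 × v₀ × sin(θ) / g = 2 × 21.0 × sin(60°) / 9.81 = 2 × 21.0 × 0.866025 / 9.81 = 3.70775 s
T = 3.70775 s / 0.001 = 3708 ms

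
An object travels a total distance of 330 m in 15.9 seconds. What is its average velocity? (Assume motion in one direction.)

v_avg = Δd / Δt = 330 / 15.9 = 20.75 m/s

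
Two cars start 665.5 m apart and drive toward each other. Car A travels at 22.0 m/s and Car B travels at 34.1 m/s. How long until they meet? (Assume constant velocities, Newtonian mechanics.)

Combined speed: v_combined = 22.0 + 34.1 = 56.1 m/s
Time to meet: t = d/v_combined = 665.5/56.1 = 11.86 s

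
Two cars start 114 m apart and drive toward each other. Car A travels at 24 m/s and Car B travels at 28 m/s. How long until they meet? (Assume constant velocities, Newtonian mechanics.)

Combined speed: v_combined = 24 + 28 = 52 m/s
Time to meet: t = d/v_combined = 114/52 = 2.19 s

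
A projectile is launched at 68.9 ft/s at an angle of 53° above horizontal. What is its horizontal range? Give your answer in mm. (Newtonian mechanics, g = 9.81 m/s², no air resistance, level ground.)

v₀ = 68.9 ft/s × 0.3048 = 21.0007 m/s
R = v₀² × sin(2θ) / g = 21.0007² × sin(2 × 53°) / 9.81 = 441.029 × 0.961262 / 9.81 = 43.2155 m
R = 43.2155 m / 0.001 = 43220 mm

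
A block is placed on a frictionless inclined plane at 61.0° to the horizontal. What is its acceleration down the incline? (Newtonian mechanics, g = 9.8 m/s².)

a = g sin(θ) = 9.8 × sin(61.0°) = 9.8 × 0.8746 = 8.57 m/s²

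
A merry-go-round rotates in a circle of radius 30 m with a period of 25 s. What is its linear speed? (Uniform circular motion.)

v = 2πr/T = 2π×30/25 = 7.54 m/s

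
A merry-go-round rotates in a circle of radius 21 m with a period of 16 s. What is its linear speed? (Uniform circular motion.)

v = 2πr/T = 2π×21/16 = 8.25 m/s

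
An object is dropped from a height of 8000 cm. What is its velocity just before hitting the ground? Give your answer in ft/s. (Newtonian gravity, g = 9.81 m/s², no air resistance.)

h = 8000 cm × 0.01 = 80.0 m
v = √(2gh) = √(2 × 9.81 × 80.0) = 39.6182 m/s
v = 39.6182 m/s / 0.3048 = 130.0 ft/s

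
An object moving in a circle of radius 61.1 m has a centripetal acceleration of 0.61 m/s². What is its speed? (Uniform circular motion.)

v = √(a_c × r) = √(0.61 × 61.1) = 6.1 m/s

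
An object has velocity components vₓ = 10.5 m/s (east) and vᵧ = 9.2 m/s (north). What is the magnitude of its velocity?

|v| = √(vₓ² + vᵧ²) = √(10.5² + 9.2²) = √(194.89) = 13.96 m/s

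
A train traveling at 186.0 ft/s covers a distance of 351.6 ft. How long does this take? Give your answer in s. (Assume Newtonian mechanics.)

d = 351.6 ft × 0.3048 = 107.168 m
v = 186.0 ft/s × 0.3048 = 56.6928 m/s
t = d / v = 107.168 / 56.6928 = 1.89 s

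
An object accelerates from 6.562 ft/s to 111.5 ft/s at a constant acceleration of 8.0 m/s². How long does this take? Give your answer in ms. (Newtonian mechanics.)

v₀ = 6.562 ft/s × 0.3048 = 2.0001 m/s
v = 111.5 ft/s × 0.3048 = 33.9852 m/s
t = (v - v₀) / a = (33.9852 - 2.0001) / 8.0 = 3.99814 s
t = 3.99814 s / 0.001 = 3998 ms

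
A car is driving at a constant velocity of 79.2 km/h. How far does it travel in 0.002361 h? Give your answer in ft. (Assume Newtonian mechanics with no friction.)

v = 79.2 km/h × 0.2777777777777778 = 22.0 m/s
t = 0.002361 h × 3600.0 = 8.4996 s
d = v × t = 22.0 × 8.4996 = 186.991 m
d = 186.991 m / 0.3048 = 613.5 ft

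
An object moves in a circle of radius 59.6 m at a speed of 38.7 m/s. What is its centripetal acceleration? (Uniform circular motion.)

a_c = v²/r = 38.7²/59.6 = 1497.69/59.6 = 25.13 m/s²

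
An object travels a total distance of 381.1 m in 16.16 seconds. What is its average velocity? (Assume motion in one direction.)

v_avg = Δd / Δt = 381.1 / 16.16 = 23.58 m/s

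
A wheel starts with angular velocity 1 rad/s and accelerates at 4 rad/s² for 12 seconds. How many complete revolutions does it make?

θ = ω₀t + ½αt² = 1×12 + ½×4×12² = 300.0 rad
Total revolutions = θ/(2π) = 300.0/(2π) = 47.75
Complete revolutions = ⌊47.75⌋ = 47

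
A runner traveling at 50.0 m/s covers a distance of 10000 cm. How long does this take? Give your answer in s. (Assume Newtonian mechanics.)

d = 10000 cm × 0.01 = 100.0 m
t = d / v = 100.0 / 50.0 = 2.0 s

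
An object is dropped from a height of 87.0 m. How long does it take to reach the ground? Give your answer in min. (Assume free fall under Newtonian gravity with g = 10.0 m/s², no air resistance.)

t = √(2h/g) = √(2 × 87.0 / 10.0) = 4.17133 s
t = 4.17133 s / 60.0 = 0.06952 min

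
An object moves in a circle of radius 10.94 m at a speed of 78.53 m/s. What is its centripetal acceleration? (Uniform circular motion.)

a_c = v²/r = 78.53²/10.94 = 6166.9609/10.94 = 563.71 m/s²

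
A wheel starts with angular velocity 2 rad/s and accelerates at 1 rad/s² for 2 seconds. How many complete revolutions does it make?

θ = ω₀t + ½αt² = 2×2 + ½×1×2² = 6.0 rad
Total revolutions = θ/(2π) = 6.0/(2π) = 0.95
Complete revolutions = ⌊0.95⌋ = 0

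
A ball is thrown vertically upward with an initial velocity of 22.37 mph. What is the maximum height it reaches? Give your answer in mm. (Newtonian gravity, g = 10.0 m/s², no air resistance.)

v₀ = 22.37 mph × 0.44704 = 10.0003 m/s
h_max = v₀² / (2g) = 10.0003² / (2 × 10.0) = 100.006 / 20.0 = 5.0003 m
h_max = 5.0003 m / 0.001 = 5000 mm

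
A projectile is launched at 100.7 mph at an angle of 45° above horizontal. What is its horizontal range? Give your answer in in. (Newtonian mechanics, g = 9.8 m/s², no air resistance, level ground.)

v₀ = 100.7 mph × 0.44704 = 45.0169 m/s
R = v₀² × sin(2θ) / g = 45.0169² × sin(2 × 45°) / 9.8 = 2026.52 × 1.0 / 9.8 = 206.788 m
R = 206.788 m / 0.0254 = 8141 in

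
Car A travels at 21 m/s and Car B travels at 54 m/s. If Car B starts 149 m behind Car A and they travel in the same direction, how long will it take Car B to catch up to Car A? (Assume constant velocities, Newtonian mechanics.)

Relative speed: v_rel = 54 - 21 = 33 m/s
Time to catch: t = d₀/v_rel = 149/33 = 4.52 s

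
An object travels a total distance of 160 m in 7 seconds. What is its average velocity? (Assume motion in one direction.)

v_avg = Δd / Δt = 160 / 7 = 22.86 m/s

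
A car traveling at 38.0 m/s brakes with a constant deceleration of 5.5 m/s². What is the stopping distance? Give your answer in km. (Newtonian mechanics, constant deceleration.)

d = v₀² / (2a) = 38.0² / (2 × 5.5) = 1444.0 / 11.0 = 131.273 m
d = 131.273 m / 1000.0 = 0.1313 km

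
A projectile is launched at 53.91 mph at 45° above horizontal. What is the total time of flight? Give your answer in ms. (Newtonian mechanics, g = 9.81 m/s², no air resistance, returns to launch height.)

v₀ = 53.91 mph × 0.44704 = 24.0999 m/s
T = 2 × v₀ × sin(θ) / g = 2 × 24.0999 × sin(45°) / 9.81 = 2 × 24.0999 × 0.707107 / 9.81 = 3.47425 s
T = 3.47425 s / 0.001 = 3474 ms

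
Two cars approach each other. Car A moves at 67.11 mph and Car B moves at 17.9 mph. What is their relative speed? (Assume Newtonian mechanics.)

v_rel = v_A + v_B = 67.11 + 17.9 = 85.01 mph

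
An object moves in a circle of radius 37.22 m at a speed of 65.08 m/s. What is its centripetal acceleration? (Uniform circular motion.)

a_c = v²/r = 65.08²/37.22 = 4235.4064/37.22 = 113.79 m/s²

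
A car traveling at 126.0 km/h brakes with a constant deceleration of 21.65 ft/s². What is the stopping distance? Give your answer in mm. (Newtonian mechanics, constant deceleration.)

v₀ = 126.0 km/h × 0.2777777777777778 = 35.0 m/s
a = 21.65 ft/s² × 0.3048 = 6.59892 m/s²
d = v₀² / (2a) = 35.0² / (2 × 6.59892) = 1225.0 / 13.1978 = 92.8185 m
d = 92.8185 m / 0.001 = 92820 mm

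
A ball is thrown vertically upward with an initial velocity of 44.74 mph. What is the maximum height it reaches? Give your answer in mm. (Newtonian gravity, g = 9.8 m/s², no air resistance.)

v₀ = 44.74 mph × 0.44704 = 20.0006 m/s
h_max = v₀² / (2g) = 20.0006² / (2 × 9.8) = 400.024 / 19.6 = 20.4094 m
h_max = 20.4094 m / 0.001 = 20410 mm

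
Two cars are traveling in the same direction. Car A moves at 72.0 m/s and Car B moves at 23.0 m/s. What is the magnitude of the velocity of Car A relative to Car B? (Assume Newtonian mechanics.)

v_rel = |v_A - v_B| = |72.0 - 23.0| = 49.0 m/s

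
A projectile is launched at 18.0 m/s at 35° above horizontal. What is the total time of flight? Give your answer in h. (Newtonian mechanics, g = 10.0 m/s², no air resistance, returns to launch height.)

T = 2 × v₀ × sin(θ) / g = 2 × 18.0 × sin(35°) / 10.0 = 2 × 18.0 × 0.573576 / 10.0 = 2.06487 s
T = 2.06487 s / 3600.0 = 0.0005736 h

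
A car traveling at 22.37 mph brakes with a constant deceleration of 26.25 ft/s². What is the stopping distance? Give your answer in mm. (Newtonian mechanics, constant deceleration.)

v₀ = 22.37 mph × 0.44704 = 10.0003 m/s
a = 26.25 ft/s² × 0.3048 = 8.001 m/s²
d = v₀² / (2a) = 10.0003² / (2 × 8.001) = 100.006 / 16.002 = 6.24959 m
d = 6.24959 m / 0.001 = 6250 mm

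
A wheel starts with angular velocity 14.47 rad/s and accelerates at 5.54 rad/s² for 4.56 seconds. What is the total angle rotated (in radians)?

θ = ω₀t + ½αt² = 14.47×4.56 + ½×5.54×4.56² = 123.58 rad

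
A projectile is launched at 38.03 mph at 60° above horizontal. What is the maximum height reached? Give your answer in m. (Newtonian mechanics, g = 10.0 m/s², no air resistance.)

v₀ = 38.03 mph × 0.44704 = 17.0009 m/s
H = v₀² × sin²(θ) / (2g) = 17.0009² × sin(60°)² / (2 × 10.0) = 289.031 × 0.75 / 20.0 = 10.84 m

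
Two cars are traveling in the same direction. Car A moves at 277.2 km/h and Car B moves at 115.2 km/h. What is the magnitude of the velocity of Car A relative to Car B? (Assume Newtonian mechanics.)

v_rel = |v_A - v_B| = |277.2 - 115.2| = 162.0 km/h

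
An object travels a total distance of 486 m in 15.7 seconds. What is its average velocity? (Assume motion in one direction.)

v_avg = Δd / Δt = 486 / 15.7 = 30.96 m/s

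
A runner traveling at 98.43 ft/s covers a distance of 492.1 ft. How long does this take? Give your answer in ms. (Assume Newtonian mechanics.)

d = 492.1 ft × 0.3048 = 149.992 m
v = 98.43 ft/s × 0.3048 = 30.0015 m/s
t = d / v = 149.992 / 30.0015 = 4.99948 s
t = 4.99948 s / 0.001 = 4999 ms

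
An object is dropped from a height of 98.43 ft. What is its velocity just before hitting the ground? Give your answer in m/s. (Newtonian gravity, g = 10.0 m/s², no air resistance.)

h = 98.43 ft × 0.3048 = 30.0015 m
v = √(2gh) = √(2 × 10.0 × 30.0015) = 24.5 m/s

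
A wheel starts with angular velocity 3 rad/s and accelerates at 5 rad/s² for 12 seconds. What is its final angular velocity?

ω = ω₀ + αt = 3 + 5 × 12 = 63 rad/s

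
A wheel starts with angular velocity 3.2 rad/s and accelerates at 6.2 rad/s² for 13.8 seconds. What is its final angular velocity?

ω = ω₀ + αt = 3.2 + 6.2 × 13.8 = 88.76 rad/s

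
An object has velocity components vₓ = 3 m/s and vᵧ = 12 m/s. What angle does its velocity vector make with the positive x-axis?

θ = arctan(vᵧ/vₓ) = arctan(12/3) = 75.96°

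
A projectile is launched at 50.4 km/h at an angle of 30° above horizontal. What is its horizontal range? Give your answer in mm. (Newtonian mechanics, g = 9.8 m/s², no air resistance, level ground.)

v₀ = 50.4 km/h × 0.2777777777777778 = 14.0 m/s
R = v₀² × sin(2θ) / g = 14.0² × sin(2 × 30°) / 9.8 = 196.0 × 0.866025 / 9.8 = 17.3205 m
R = 17.3205 m / 0.001 = 17320 mm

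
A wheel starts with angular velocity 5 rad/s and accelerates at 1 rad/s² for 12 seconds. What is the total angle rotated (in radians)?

θ = ω₀t + ½αt² = 5×12 + ½×1×12² = 132.0 rad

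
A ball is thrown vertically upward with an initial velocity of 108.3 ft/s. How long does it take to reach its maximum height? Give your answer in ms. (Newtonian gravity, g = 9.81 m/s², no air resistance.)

v₀ = 108.3 ft/s × 0.3048 = 33.0098 m/s
t_up = v₀ / g = 33.0098 / 9.81 = 3.36491 s
t_up = 3.36491 s / 0.001 = 3365 ms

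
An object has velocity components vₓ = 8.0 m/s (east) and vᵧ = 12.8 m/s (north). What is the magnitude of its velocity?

|v| = √(vₓ² + vᵧ²) = √(8.0² + 12.8²) = √(227.84) = 15.09 m/s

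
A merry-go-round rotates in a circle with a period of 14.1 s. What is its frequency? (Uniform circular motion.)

f = 1/T = 1/14.1 = 0.0709 Hz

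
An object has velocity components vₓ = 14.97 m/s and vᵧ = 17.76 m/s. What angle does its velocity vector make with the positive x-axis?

θ = arctan(vᵧ/vₓ) = arctan(17.76/14.97) = 49.87°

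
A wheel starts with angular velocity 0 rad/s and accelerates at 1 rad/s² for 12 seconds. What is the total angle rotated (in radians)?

θ = ω₀t + ½αt² = 0×12 + ½×1×12² = 72.0 rad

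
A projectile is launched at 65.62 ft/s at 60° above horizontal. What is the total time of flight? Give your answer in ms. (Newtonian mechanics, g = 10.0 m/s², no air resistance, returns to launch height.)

v₀ = 65.62 ft/s × 0.3048 = 20.001 m/s
T = 2 × v₀ × sin(θ) / g = 2 × 20.001 × sin(60°) / 10.0 = 2 × 20.001 × 0.866025 / 10.0 = 3.46427 s
T = 3.46427 s / 0.001 = 3464 ms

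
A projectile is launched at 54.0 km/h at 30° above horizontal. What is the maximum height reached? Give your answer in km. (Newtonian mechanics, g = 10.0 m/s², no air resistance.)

v₀ = 54.0 km/h × 0.2777777777777778 = 15.0 m/s
H = v₀² × sin²(θ) / (2g) = 15.0² × sin(30°)² / (2 × 10.0) = 225.0 × 0.25 / 20.0 = 2.8125 m
H = 2.8125 m / 1000.0 = 0.002812 km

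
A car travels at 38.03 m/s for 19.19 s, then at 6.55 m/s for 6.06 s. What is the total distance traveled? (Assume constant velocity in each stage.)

d₁ = v₁t₁ = 38.03 × 19.19 = 729.7957 m
d₂ = v₂t₂ = 6.55 × 6.06 = 39.693 m
d_total = 729.7957 + 39.693 = 769.49 m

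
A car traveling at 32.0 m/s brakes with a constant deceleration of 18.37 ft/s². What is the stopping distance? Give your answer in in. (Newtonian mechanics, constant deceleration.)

a = 18.37 ft/s² × 0.3048 = 5.59918 m/s²
d = v₀² / (2a) = 32.0² / (2 × 5.59918) = 1024.0 / 11.1984 = 91.4416 m
d = 91.4416 m / 0.0254 = 3600 in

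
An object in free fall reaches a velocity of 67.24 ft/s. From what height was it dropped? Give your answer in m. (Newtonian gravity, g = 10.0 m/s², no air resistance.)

v = 67.24 ft/s × 0.3048 = 20.4948 m/s
h = v² / (2g) = 20.4948² / (2 × 10.0) = 21.0 m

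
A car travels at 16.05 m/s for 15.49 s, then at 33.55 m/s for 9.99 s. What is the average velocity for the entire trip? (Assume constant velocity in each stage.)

d₁ = v₁t₁ = 16.05 × 15.49 = 248.6145 m
d₂ = v₂t₂ = 33.55 × 9.99 = 335.1645 m
d_total = 583.779 m, t_total = 25.48 s
v_avg = d_total/t_total = 583.779/25.48 = 22.91 m/s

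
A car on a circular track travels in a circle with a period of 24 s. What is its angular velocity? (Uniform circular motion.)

ω = 2π/T = 2π/24 = 0.2618 rad/s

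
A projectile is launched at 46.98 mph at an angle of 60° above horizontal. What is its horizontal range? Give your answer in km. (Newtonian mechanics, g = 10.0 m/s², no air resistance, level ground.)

v₀ = 46.98 mph × 0.44704 = 21.0019 m/s
R = v₀² × sin(2θ) / g = 21.0019² × sin(2 × 60°) / 10.0 = 441.08 × 0.866025 / 10.0 = 38.1986 m
R = 38.1986 m / 1000.0 = 0.0382 km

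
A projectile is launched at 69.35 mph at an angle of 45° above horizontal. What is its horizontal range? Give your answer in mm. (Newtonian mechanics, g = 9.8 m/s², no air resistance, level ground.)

v₀ = 69.35 mph × 0.44704 = 31.0022 m/s
R = v₀² × sin(2θ) / g = 31.0022² × sin(2 × 45°) / 9.8 = 961.136 × 1.0 / 9.8 = 98.0751 m
R = 98.0751 m / 0.001 = 98080 mm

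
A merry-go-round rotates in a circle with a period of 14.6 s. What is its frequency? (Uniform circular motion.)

f = 1/T = 1/14.6 = 0.0685 Hz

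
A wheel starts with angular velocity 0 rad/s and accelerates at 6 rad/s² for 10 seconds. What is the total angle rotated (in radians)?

θ = ω₀t + ½αt² = 0×10 + ½×6×10² = 300.0 rad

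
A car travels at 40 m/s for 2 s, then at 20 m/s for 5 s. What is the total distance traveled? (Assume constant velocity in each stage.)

d₁ = v₁t₁ = 40 × 2 = 80 m
d₂ = v₂t₂ = 20 × 5 = 100 m
d_total = 80 + 100 = 180 m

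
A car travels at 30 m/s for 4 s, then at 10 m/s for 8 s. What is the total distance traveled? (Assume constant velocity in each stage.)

d₁ = v₁t₁ = 30 × 4 = 120 m
d₂ = v₂t₂ = 10 × 8 = 80 m
d_total = 120 + 80 = 200 m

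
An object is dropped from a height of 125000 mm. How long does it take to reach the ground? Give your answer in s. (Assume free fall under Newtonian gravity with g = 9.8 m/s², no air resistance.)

h = 125000 mm × 0.001 = 125.0 m
t = √(2h/g) = √(2 × 125.0 / 9.8) = 5.051 s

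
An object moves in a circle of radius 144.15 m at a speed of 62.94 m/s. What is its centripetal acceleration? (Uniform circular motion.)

a_c = v²/r = 62.94²/144.15 = 3961.4436/144.15 = 27.48 m/s²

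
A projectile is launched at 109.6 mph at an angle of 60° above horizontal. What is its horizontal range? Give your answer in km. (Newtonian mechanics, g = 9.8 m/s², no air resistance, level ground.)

v₀ = 109.6 mph × 0.44704 = 48.9956 m/s
R = v₀² × sin(2θ) / g = 48.9956² × sin(2 × 60°) / 9.8 = 2400.57 × 0.866025 / 9.8 = 212.138 m
R = 212.138 m / 1000.0 = 0.2121 km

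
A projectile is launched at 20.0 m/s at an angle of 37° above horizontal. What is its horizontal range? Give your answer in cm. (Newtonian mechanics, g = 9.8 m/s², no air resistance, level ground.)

R = v₀² × sin(2θ) / g = 20.0² × sin(2 × 37°) / 9.8 = 400.0 × 0.961262 / 9.8 = 39.2352 m
R = 39.2352 m / 0.01 = 3924 cm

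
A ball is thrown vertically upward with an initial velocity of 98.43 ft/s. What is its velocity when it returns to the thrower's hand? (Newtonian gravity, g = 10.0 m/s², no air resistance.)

By conservation of energy (no air resistance), the ball returns to the throw height with the same speed as launch, but directed downward.
|v_ground| = v₀ = 98.43 ft/s
v_ground = 98.43 ft/s (downward)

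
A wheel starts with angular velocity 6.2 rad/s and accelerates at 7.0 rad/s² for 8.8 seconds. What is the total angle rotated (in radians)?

θ = ω₀t + ½αt² = 6.2×8.8 + ½×7.0×8.8² = 325.6 rad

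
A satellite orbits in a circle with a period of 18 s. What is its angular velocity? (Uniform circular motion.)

ω = 2π/T = 2π/18 = 0.3491 rad/s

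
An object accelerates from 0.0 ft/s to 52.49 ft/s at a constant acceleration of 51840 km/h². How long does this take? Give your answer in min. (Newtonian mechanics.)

v₀ = 0.0 ft/s × 0.3048 = 0.0 m/s
v = 52.49 ft/s × 0.3048 = 15.999 m/s
a = 51840 km/h² × 7.716049382716049e-05 = 4.0 m/s²
t = (v - v₀) / a = (15.999 - 0.0) / 4.0 = 3.99975 s
t = 3.99975 s / 60.0 = 0.06666 min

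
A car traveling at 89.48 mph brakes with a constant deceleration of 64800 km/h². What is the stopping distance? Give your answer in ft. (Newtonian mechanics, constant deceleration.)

v₀ = 89.48 mph × 0.44704 = 40.0011 m/s
a = 64800 km/h² × 7.716049382716049e-05 = 5.0 m/s²
d = v₀² / (2a) = 40.0011² / (2 × 5.0) = 1600.09 / 10.0 = 160.009 m
d = 160.009 m / 0.3048 = 525.0 ft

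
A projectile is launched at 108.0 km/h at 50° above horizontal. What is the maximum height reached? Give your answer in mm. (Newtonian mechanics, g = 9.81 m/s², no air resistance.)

v₀ = 108.0 km/h × 0.2777777777777778 = 30.0 m/s
H = v₀² × sin²(θ) / (2g) = 30.0² × sin(50°)² / (2 × 9.81) = 900.0 × 0.586824 / 19.62 = 26.9185 m
H = 26.9185 m / 0.001 = 26920 mm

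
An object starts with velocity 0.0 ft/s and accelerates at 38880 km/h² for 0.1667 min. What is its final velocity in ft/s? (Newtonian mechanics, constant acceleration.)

v₀ = 0.0 ft/s × 0.3048 = 0.0 m/s
a = 38880 km/h² × 7.716049382716049e-05 = 3.0 m/s²
t = 0.1667 min × 60.0 = 10.002 s
v = v₀ + a × t = 0.0 + 3.0 × 10.002 = 30.006 m/s
v = 30.006 m/s / 0.3048 = 98.44 ft/s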